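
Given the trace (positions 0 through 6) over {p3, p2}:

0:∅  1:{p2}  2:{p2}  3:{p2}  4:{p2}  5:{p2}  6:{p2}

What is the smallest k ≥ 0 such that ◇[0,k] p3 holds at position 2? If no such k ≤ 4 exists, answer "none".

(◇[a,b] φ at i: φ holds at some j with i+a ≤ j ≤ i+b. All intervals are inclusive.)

none

Scan j = 2,3,… for p3:
  j=2: fails
  j=3: fails
  j=4: fails
  j=5: fails
  j=6: fails
No j in [2,6] satisfies it → none.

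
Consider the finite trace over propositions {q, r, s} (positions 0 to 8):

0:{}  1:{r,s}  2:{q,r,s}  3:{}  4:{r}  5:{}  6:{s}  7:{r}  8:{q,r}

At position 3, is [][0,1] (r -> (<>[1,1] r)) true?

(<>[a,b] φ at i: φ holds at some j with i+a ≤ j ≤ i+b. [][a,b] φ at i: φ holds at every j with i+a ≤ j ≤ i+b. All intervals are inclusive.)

Check (r -> (<>[1,1] r)) at every j in [3,4]:
  j=3: antecedent false → ✓
  j=4: antecedent true; consequent fails (none in [5,5]) → ✗
Fails at j=4 → formula fails.

Does not hold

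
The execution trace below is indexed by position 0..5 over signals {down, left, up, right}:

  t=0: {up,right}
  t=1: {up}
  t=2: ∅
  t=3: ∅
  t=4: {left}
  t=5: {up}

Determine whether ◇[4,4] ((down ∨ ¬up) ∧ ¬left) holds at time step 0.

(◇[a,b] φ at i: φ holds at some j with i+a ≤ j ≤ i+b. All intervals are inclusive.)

Check ((down ∨ ¬up) ∧ ¬left) at each j in [4,4]:
  j=4: false
No position in the window satisfies it → formula fails.

No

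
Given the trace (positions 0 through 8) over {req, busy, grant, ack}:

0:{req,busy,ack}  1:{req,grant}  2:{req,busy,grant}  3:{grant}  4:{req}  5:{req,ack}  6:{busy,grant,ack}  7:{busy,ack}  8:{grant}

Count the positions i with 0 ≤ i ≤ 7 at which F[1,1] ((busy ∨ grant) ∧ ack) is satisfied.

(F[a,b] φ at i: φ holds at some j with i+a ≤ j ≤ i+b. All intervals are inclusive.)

Evaluate at each i in [0,7]:
  i=0: ✗ (none in [1,1])
  i=1: ✗ (none in [2,2])
  i=2: ✗ (none in [3,3])
  i=3: ✗ (none in [4,4])
  i=4: ✗ (none in [5,5])
  i=5: ✓ (witness j=6)
  i=6: ✓ (witness j=7)
  i=7: ✗ (none in [8,8])
Positions where it holds: {5, 6} → 2.

2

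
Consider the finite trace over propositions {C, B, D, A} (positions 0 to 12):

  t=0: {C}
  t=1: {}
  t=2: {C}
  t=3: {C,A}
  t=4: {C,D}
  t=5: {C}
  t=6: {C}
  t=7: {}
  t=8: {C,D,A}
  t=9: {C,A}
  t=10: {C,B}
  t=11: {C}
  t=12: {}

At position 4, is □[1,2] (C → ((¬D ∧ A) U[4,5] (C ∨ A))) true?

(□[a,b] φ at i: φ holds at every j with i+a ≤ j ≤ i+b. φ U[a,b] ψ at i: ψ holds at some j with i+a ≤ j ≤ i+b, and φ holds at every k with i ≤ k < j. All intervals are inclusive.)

Check (C → ((¬D ∧ A) U[4,5] (C ∨ A))) at every j in [5,6]:
  j=5: antecedent true; consequent fails → ✗
  j=6: antecedent true; consequent fails → ✗
Fails at j=5 → formula fails.

Does not hold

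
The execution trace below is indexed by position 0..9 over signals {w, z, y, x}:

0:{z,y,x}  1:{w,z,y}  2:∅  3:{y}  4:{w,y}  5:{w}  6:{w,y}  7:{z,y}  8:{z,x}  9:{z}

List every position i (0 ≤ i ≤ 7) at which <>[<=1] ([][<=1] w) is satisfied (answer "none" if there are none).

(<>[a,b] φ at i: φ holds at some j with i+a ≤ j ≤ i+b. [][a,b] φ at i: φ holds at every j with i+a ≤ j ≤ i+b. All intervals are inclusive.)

3, 4, 5

Evaluate at each i in [0,7]:
  i=0: ✗ (none in [0,1])
  i=1: ✗ (none in [1,2])
  i=2: ✗ (none in [2,3])
  i=3: ✓ (witness j=4)
  i=4: ✓ (witness j=4)
  i=5: ✓ (witness j=5)
  i=6: ✗ (none in [6,7])
  i=7: ✗ (none in [7,8])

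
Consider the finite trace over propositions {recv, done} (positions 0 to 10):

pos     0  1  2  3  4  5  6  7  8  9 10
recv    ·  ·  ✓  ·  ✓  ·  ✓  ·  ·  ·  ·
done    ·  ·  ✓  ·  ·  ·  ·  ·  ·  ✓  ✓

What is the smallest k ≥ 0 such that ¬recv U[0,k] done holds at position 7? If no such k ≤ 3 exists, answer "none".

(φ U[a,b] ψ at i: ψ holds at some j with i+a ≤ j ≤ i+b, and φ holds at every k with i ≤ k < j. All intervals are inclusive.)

2

Need earliest j ≥ 7 with done, and ¬recv at every k in [7,j-1].
  j=7: rhs fails.
  j=8: rhs fails.
  j=9: rhs holds; lhs holds on [7,8]. k = 2.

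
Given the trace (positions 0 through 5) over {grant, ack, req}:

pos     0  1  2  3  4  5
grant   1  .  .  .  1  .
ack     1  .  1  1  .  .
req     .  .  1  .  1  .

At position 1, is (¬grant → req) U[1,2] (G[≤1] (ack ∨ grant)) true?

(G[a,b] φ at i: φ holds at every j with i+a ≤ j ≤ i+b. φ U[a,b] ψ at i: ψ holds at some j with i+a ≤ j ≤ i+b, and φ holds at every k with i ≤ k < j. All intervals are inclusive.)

Need some j in [2,3] with G[≤1] (ack ∨ grant), and (¬grant → req) at every k in [1,j-1].
  j=2: G[≤1] (ack ∨ grant) holds, but (¬grant → req) fails at k=1 → not this j.
  j=3: G[≤1] (ack ∨ grant) holds, but (¬grant → req) fails at k=1 → not this j.
No j in the window works → until fails.

No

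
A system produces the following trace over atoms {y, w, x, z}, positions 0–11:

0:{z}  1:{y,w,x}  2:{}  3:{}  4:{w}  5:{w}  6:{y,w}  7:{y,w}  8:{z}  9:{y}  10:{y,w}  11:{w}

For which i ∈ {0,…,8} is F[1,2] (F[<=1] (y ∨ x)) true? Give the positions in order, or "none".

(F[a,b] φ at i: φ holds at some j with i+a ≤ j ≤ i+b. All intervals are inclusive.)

0, 3, 4, 5, 6, 7, 8

Evaluate at each i in [0,8]:
  i=0: ✓ (witness j=1)
  i=1: ✗ (none in [2,3])
  i=2: ✗ (none in [3,4])
  i=3: ✓ (witness j=5)
  i=4: ✓ (witness j=5)
  i=5: ✓ (witness j=6)
  i=6: ✓ (witness j=7)
  i=7: ✓ (witness j=8)
  i=8: ✓ (witness j=9)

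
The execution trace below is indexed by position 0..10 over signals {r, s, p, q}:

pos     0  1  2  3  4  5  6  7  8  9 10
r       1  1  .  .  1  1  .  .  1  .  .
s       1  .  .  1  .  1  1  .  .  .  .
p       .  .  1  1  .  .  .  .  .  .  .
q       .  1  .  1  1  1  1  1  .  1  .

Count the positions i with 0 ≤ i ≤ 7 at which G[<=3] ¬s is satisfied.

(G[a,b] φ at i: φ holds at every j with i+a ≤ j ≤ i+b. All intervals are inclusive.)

1

Evaluate at each i in [0,7]:
  i=0: ✗ (fails at j=0)
  i=1: ✗ (fails at j=3)
  i=2: ✗ (fails at j=3)
  i=3: ✗ (fails at j=3)
  i=4: ✗ (fails at j=5)
  i=5: ✗ (fails at j=5)
  i=6: ✗ (fails at j=6)
  i=7: ✓ (all of [7,10])
Positions where it holds: {7} → 1.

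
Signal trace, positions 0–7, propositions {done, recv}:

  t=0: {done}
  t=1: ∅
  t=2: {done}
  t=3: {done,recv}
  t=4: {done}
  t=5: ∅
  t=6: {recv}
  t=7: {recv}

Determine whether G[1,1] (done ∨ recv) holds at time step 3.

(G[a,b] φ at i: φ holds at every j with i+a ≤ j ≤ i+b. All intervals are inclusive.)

True

Check (done ∨ recv) at every j in [4,4]:
  j=4: true
All positions satisfy it → formula holds.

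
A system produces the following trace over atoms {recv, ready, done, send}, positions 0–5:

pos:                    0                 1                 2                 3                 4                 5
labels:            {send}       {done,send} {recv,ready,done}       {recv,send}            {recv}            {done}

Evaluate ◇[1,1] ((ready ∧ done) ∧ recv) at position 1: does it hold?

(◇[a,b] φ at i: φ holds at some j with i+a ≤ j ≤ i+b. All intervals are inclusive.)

Yes

Check ((ready ∧ done) ∧ recv) at each j in [2,2]:
  j=2: true
Found at j=2 → formula holds.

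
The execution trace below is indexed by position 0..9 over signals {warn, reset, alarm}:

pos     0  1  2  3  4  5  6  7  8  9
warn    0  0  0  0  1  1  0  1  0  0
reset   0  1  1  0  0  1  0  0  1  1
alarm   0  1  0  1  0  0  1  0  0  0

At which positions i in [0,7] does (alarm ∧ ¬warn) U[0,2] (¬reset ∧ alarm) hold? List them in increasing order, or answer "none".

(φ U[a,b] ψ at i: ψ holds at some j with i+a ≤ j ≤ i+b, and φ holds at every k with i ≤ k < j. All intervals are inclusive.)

3, 6

Evaluate at each i in [0,7]:
  i=0: ✗ (no rhs in [0,2])
  i=1: ✗ (lhs fails at k=2 before rhs at j=3)
  i=2: ✗ (lhs fails at k=2 before rhs at j=3)
  i=3: ✓ (rhs at j=3)
  i=4: ✗ (lhs fails at k=4 before rhs at j=6)
  i=5: ✗ (lhs fails at k=5 before rhs at j=6)
  i=6: ✓ (rhs at j=6)
  i=7: ✗ (no rhs in [7,9])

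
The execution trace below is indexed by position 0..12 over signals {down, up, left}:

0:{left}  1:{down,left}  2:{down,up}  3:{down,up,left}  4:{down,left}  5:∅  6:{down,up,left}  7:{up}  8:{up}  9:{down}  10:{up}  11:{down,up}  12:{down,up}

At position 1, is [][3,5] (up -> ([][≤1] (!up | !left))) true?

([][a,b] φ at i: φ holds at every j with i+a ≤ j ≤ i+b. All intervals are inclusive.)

Check (up -> ([][≤1] (!up | !left))) at every j in [4,6]:
  j=4: antecedent false → ✓
  j=5: antecedent false → ✓
  j=6: antecedent true; consequent fails at 6 → ✗
Fails at j=6 → formula fails.

No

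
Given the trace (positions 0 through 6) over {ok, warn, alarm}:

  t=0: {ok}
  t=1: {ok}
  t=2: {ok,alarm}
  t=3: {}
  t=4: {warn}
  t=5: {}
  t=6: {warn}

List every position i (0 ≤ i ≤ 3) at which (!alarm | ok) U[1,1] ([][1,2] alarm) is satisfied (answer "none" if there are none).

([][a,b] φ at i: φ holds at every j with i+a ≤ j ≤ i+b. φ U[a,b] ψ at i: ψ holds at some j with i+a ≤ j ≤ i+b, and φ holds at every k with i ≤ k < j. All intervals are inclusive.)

Evaluate at each i in [0,3]:
  i=0: ✗ (no rhs in [1,1])
  i=1: ✗ (no rhs in [2,2])
  i=2: ✗ (no rhs in [3,3])
  i=3: ✗ (no rhs in [4,4])

none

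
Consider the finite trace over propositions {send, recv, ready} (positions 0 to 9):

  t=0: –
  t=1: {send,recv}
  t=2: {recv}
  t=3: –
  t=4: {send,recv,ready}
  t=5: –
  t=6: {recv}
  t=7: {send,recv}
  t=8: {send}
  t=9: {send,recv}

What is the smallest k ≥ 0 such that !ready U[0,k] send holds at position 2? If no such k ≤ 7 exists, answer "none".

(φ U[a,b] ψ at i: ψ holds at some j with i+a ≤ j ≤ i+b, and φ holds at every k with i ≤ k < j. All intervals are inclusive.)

Need earliest j ≥ 2 with send, and !ready at every k in [2,j-1].
  j=2: rhs fails.
  j=3: rhs fails.
  j=4: rhs holds; lhs holds on [2,3]. k = 2.

2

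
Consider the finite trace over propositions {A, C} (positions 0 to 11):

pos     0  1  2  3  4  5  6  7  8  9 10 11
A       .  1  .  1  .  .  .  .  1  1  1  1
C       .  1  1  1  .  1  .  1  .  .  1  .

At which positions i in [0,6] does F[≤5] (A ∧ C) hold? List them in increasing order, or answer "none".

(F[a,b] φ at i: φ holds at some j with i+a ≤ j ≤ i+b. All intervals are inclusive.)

0, 1, 2, 3, 5, 6

Evaluate at each i in [0,6]:
  i=0: ✓ (witness j=1)
  i=1: ✓ (witness j=1)
  i=2: ✓ (witness j=3)
  i=3: ✓ (witness j=3)
  i=4: ✗ (none in [4,9])
  i=5: ✓ (witness j=10)
  i=6: ✓ (witness j=10)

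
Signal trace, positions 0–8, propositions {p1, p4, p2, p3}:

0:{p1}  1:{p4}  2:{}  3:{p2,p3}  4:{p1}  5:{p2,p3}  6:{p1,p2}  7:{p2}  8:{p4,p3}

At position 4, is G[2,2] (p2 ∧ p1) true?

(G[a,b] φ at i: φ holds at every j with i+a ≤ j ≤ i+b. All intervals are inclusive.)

Check (p2 ∧ p1) at every j in [6,6]:
  j=6: true
All positions satisfy it → formula holds.

Holds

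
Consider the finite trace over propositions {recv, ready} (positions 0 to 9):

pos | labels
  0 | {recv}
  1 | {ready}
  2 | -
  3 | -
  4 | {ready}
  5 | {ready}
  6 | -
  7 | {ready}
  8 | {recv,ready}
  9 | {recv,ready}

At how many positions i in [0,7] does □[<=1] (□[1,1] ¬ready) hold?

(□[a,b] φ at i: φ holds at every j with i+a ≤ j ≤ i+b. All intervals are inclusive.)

Evaluate at each i in [0,7]:
  i=0: ✗ (fails at j=0)
  i=1: ✓ (all of [1,2])
  i=2: ✗ (fails at j=3)
  i=3: ✗ (fails at j=3)
  i=4: ✗ (fails at j=4)
  i=5: ✗ (fails at j=6)
  i=6: ✗ (fails at j=6)
  i=7: ✗ (fails at j=7)
Positions where it holds: {1} → 1.

1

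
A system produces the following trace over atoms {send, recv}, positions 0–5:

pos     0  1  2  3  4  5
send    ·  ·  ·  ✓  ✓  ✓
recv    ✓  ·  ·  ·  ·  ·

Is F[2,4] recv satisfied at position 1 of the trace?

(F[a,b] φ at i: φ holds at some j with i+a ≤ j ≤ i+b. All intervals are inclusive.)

Does not hold

Check recv at each j in [3,5]:
  j=3: false
  j=4: false
  j=5: false
No position in the window satisfies it → formula fails.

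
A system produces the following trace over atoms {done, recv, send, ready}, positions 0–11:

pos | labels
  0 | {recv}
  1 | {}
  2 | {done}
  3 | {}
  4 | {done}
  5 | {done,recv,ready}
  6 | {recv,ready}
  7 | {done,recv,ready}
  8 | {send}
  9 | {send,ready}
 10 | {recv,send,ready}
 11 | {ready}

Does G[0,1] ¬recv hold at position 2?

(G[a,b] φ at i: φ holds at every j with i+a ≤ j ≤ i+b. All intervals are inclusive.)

True

Check ¬recv at every j in [2,3]:
  j=2: true
  j=3: true
All positions satisfy it → formula holds.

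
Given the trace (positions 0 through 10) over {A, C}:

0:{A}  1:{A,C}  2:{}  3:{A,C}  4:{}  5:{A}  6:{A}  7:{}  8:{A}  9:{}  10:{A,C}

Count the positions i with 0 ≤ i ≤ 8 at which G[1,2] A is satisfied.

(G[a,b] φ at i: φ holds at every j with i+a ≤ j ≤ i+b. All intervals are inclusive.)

Evaluate at each i in [0,8]:
  i=0: ✗ (fails at j=2)
  i=1: ✗ (fails at j=2)
  i=2: ✗ (fails at j=4)
  i=3: ✗ (fails at j=4)
  i=4: ✓ (all of [5,6])
  i=5: ✗ (fails at j=7)
  i=6: ✗ (fails at j=7)
  i=7: ✗ (fails at j=9)
  i=8: ✗ (fails at j=9)
Positions where it holds: {4} → 1.

1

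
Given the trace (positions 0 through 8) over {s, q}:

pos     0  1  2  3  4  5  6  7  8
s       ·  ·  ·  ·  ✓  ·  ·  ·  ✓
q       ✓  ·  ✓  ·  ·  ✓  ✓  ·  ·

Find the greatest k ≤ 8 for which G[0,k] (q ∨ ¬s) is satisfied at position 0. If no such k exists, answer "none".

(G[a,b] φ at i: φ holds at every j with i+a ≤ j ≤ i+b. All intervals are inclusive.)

3

(q ∨ ¬s) must hold from j=0 onward; find where it first fails.
  j=0: holds
  j=1: holds
  j=2: holds
  j=3: holds
  j=4: fails
Holds on [0,3], so largest k = 3.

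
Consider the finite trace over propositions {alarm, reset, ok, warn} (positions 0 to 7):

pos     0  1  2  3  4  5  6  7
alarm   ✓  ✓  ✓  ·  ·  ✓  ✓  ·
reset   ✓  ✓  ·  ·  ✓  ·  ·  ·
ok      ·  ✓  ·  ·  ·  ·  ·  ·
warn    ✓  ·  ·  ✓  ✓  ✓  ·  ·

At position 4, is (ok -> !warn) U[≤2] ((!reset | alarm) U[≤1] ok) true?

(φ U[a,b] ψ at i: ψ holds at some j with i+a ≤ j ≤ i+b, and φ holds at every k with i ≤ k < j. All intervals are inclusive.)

Need some j in [4,6] with ((!reset | alarm) U[≤1] ok), and (ok -> !warn) at every k in [4,j-1].
  j=4: ((!reset | alarm) U[≤1] ok) — fails.
  j=5: ((!reset | alarm) U[≤1] ok) — fails.
  j=6: ((!reset | alarm) U[≤1] ok) — fails.
No j in the window works → until fails.

False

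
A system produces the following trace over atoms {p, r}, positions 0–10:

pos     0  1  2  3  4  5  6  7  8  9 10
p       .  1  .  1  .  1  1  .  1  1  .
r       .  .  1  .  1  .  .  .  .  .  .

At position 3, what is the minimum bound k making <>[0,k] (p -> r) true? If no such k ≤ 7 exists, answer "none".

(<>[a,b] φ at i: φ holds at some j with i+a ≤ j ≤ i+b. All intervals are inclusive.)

Scan j = 3,4,… for (p -> r):
  j=3: fails
  j=4: holds
First hit at j=4, so smallest k = 4-3 = 1.

1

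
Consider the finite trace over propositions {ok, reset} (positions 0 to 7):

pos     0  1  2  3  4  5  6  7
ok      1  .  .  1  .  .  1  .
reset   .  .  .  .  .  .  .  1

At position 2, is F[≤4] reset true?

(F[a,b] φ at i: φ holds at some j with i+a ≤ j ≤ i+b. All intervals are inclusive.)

Does not hold

Check reset at each j in [2,6]:
  j=2: false
  j=3: false
  j=4: false
  j=5: false
  j=6: false
No position in the window satisfies it → formula fails.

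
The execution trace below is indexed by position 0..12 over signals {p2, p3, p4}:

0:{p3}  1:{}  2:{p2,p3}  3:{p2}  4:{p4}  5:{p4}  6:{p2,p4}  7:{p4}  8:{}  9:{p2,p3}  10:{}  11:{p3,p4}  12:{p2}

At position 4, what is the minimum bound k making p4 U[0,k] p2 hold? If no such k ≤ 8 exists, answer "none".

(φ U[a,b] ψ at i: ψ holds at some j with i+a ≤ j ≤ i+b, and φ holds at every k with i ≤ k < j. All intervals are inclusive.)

2

Need earliest j ≥ 4 with p2, and p4 at every k in [4,j-1].
  j=4: rhs fails.
  j=5: rhs fails.
  j=6: rhs holds; lhs holds on [4,5]. k = 2.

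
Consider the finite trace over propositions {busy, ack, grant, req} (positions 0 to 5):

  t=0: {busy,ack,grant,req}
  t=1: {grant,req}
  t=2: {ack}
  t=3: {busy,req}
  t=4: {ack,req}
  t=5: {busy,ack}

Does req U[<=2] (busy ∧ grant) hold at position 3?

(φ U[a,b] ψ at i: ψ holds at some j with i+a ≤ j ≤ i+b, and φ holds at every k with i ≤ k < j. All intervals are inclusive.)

Need some j in [3,5] with (busy ∧ grant), and req at every k in [3,j-1].
  j=3: (busy ∧ grant) false.
  j=4: (busy ∧ grant) false.
  j=5: (busy ∧ grant) false.
No j in the window works → until fails.

No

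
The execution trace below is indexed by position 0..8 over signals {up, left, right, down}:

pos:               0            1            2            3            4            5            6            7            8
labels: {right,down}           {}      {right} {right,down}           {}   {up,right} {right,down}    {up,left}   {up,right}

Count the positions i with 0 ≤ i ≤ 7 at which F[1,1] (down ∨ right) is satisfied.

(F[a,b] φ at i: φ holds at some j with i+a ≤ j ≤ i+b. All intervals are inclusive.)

Evaluate at each i in [0,7]:
  i=0: ✗ (none in [1,1])
  i=1: ✓ (witness j=2)
  i=2: ✓ (witness j=3)
  i=3: ✗ (none in [4,4])
  i=4: ✓ (witness j=5)
  i=5: ✓ (witness j=6)
  i=6: ✗ (none in [7,7])
  i=7: ✓ (witness j=8)
Positions where it holds: {1, 2, 4, 5, 7} → 5.

5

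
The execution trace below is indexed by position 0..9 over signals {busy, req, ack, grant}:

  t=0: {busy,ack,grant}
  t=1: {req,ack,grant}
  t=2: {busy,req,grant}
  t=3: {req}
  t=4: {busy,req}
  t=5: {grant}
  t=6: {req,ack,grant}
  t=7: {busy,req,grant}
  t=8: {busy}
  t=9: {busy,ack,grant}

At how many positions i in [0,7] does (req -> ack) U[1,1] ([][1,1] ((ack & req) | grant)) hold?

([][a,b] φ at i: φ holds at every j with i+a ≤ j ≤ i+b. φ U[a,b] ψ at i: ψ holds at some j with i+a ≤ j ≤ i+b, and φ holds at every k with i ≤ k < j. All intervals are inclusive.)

2

Evaluate at each i in [0,7]:
  i=0: ✓ (rhs at j=1; lhs holds on [0,0])
  i=1: ✗ (no rhs in [2,2])
  i=2: ✗ (no rhs in [3,3])
  i=3: ✗ (lhs fails at k=3 before rhs at j=4)
  i=4: ✗ (lhs fails at k=4 before rhs at j=5)
  i=5: ✓ (rhs at j=6; lhs holds on [5,5])
  i=6: ✗ (no rhs in [7,7])
  i=7: ✗ (lhs fails at k=7 before rhs at j=8)
Positions where it holds: {0, 5} → 2.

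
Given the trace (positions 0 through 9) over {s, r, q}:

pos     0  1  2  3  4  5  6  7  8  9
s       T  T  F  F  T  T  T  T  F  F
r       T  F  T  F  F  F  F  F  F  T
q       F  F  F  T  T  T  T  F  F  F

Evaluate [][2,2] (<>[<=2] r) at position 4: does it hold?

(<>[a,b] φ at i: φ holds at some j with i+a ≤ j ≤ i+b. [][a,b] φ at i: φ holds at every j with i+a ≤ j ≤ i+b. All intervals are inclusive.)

Check <>[<=2] r at every j in [6,6]:
  j=6: fails (none in [6,8])
Fails at j=6 → formula fails.

Does not hold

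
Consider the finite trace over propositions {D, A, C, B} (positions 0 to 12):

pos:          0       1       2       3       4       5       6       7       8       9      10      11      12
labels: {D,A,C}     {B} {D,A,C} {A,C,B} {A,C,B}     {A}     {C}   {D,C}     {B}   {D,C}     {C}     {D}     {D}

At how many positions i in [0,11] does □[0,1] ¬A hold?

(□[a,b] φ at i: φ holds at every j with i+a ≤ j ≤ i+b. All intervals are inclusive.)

6

Evaluate at each i in [0,11]:
  i=0: ✗ (fails at j=0)
  i=1: ✗ (fails at j=2)
  i=2: ✗ (fails at j=2)
  i=3: ✗ (fails at j=3)
  i=4: ✗ (fails at j=4)
  i=5: ✗ (fails at j=5)
  i=6: ✓ (all of [6,7])
  i=7: ✓ (all of [7,8])
  i=8: ✓ (all of [8,9])
  i=9: ✓ (all of [9,10])
  i=10: ✓ (all of [10,11])
  i=11: ✓ (all of [11,12])
Positions where it holds: {6, 7, 8, 9, 10, 11} → 6.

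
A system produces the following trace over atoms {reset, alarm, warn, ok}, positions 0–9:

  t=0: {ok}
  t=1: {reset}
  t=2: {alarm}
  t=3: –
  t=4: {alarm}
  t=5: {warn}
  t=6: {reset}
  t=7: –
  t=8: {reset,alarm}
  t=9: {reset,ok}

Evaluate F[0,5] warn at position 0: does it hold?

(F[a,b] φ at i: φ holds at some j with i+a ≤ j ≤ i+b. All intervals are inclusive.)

Check warn at each j in [0,5]:
  j=0: false
  j=1: false
  j=2: false
  j=3: false
  j=4: false
  j=5: true
Found at j=5 → formula holds.

Holds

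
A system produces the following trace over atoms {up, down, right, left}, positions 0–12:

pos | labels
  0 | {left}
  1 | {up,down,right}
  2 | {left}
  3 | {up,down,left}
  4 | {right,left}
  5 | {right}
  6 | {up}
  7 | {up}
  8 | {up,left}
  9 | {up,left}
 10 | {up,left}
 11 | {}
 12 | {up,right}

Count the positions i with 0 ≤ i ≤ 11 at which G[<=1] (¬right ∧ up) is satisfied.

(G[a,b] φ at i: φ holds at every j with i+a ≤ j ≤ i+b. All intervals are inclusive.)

4

Evaluate at each i in [0,11]:
  i=0: ✗ (fails at j=0)
  i=1: ✗ (fails at j=1)
  i=2: ✗ (fails at j=2)
  i=3: ✗ (fails at j=4)
  i=4: ✗ (fails at j=4)
  i=5: ✗ (fails at j=5)
  i=6: ✓ (all of [6,7])
  i=7: ✓ (all of [7,8])
  i=8: ✓ (all of [8,9])
  i=9: ✓ (all of [9,10])
  i=10: ✗ (fails at j=11)
  i=11: ✗ (fails at j=11)
Positions where it holds: {6, 7, 8, 9} → 4.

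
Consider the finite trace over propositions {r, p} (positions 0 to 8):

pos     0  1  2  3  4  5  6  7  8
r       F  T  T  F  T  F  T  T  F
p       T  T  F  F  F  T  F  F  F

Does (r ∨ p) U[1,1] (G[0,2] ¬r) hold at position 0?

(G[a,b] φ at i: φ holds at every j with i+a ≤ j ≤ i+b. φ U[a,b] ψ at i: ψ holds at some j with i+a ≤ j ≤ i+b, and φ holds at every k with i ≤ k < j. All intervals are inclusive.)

No

Need some j in [1,1] with G[0,2] ¬r, and (r ∨ p) at every k in [0,j-1].
  j=1: G[0,2] ¬r — fails at 1.
No j in the window works → until fails.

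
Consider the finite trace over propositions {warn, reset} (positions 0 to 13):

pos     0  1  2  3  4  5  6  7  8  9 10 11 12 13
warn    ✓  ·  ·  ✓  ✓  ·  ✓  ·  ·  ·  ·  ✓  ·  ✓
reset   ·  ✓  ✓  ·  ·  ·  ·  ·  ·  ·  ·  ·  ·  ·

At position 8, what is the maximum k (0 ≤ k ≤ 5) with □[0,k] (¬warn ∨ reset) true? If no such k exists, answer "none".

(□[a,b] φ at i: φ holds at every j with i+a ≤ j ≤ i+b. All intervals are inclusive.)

2

(¬warn ∨ reset) must hold from j=8 onward; find where it first fails.
  j=8: holds
  j=9: holds
  j=10: holds
  j=11: fails
Holds on [8,10], so largest k = 2.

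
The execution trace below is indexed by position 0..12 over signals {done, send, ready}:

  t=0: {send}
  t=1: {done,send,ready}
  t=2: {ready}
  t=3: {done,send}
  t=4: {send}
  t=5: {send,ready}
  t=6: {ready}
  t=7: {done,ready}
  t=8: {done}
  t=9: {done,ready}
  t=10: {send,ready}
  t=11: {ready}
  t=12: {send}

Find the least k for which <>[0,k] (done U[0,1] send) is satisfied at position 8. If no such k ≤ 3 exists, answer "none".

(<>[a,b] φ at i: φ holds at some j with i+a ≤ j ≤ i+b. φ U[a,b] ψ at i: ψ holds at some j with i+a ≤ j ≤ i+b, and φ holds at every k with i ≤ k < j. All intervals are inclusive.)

1

Scan j = 8,9,… for (done U[0,1] send):
  j=8: fails
  j=9: holds
First hit at j=9, so smallest k = 9-8 = 1.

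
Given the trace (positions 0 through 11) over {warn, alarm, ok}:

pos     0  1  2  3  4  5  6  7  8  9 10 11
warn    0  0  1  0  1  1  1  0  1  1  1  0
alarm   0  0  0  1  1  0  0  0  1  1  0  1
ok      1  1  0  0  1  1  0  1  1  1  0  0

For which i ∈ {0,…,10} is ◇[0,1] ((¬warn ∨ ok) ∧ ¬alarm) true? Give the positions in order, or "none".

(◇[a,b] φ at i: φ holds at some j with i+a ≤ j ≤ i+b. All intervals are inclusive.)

Evaluate at each i in [0,10]:
  i=0: ✓ (witness j=0)
  i=1: ✓ (witness j=1)
  i=2: ✗ (none in [2,3])
  i=3: ✗ (none in [3,4])
  i=4: ✓ (witness j=5)
  i=5: ✓ (witness j=5)
  i=6: ✓ (witness j=7)
  i=7: ✓ (witness j=7)
  i=8: ✗ (none in [8,9])
  i=9: ✗ (none in [9,10])
  i=10: ✗ (none in [10,11])

0, 1, 4, 5, 6, 7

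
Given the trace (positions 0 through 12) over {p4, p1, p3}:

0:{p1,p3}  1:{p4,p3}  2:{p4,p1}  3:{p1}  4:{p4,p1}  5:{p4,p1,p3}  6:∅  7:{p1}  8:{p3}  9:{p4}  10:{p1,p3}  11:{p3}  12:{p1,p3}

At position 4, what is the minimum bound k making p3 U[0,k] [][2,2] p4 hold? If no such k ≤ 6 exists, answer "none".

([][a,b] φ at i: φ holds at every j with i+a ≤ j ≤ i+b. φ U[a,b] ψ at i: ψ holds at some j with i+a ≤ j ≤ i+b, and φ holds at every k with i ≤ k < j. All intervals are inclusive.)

none

Need earliest j ≥ 4 with [][2,2] p4, and p3 at every k in [4,j-1].
  j=4: rhs fails.
  j=5: rhs fails.
  j=6: rhs fails.
  j=7: rhs holds but lhs fails at k=4.
  j=8: rhs fails.
  j=9: rhs fails.
  j=10: rhs fails.
No witness within the range → none.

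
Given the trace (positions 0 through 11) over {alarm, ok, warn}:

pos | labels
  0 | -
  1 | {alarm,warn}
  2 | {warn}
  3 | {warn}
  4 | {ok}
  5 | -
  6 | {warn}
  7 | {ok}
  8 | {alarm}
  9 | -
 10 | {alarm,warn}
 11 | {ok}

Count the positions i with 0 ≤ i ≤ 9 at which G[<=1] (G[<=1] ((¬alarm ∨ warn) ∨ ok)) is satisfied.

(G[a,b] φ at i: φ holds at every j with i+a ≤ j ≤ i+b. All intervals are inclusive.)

Evaluate at each i in [0,9]:
  i=0: ✓ (all of [0,1])
  i=1: ✓ (all of [1,2])
  i=2: ✓ (all of [2,3])
  i=3: ✓ (all of [3,4])
  i=4: ✓ (all of [4,5])
  i=5: ✓ (all of [5,6])
  i=6: ✗ (fails at j=7)
  i=7: ✗ (fails at j=7)
  i=8: ✗ (fails at j=8)
  i=9: ✓ (all of [9,10])
Positions where it holds: {0, 1, 2, 3, 4, 5, 9} → 7.

7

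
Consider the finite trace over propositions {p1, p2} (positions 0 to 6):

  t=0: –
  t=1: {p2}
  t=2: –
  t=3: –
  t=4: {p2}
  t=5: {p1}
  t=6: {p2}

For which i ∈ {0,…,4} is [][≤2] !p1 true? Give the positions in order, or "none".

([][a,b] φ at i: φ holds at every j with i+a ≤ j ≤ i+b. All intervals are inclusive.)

0, 1, 2

Evaluate at each i in [0,4]:
  i=0: ✓ (all of [0,2])
  i=1: ✓ (all of [1,3])
  i=2: ✓ (all of [2,4])
  i=3: ✗ (fails at j=5)
  i=4: ✗ (fails at j=5)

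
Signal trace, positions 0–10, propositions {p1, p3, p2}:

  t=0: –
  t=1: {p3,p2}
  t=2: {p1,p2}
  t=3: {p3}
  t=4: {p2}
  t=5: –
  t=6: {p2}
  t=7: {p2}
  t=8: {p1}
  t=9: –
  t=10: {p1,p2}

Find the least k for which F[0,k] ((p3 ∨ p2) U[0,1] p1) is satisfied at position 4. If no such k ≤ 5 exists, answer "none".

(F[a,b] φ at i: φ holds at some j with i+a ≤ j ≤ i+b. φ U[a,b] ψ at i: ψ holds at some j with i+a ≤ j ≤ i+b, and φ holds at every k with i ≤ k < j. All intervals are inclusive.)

3

Scan j = 4,5,… for ((p3 ∨ p2) U[0,1] p1):
  j=4: fails
  j=5: fails
  j=6: fails
  j=7: holds
First hit at j=7, so smallest k = 7-4 = 3.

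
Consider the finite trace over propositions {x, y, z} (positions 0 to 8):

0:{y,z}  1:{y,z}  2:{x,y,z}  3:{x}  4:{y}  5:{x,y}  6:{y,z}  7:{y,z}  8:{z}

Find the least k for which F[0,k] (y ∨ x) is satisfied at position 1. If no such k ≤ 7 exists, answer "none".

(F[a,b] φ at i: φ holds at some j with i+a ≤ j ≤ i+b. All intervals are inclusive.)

Scan j = 1,2,… for (y ∨ x):
  j=1: holds
First hit at j=1, so smallest k = 1-1 = 0.

0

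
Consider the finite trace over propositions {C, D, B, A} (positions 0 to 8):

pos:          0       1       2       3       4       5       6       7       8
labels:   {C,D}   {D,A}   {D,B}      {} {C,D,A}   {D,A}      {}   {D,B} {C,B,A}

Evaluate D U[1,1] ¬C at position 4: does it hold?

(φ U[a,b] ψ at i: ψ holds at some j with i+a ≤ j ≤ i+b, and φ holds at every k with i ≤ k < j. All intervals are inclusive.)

Yes

Need some j in [5,5] with ¬C, and D at every k in [4,j-1].
  j=5: ¬C holds; D holds at every k in [4,4] → satisfied.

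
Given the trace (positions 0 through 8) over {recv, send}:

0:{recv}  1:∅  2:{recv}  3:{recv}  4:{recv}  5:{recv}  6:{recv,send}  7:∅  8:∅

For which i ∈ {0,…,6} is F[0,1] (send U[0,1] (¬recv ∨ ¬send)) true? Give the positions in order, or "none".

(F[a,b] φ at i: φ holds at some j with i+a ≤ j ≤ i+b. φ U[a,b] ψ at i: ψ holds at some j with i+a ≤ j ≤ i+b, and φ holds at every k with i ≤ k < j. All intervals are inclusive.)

Evaluate at each i in [0,6]:
  i=0: ✓ (witness j=0)
  i=1: ✓ (witness j=1)
  i=2: ✓ (witness j=2)
  i=3: ✓ (witness j=3)
  i=4: ✓ (witness j=4)
  i=5: ✓ (witness j=5)
  i=6: ✓ (witness j=6)

0, 1, 2, 3, 4, 5, 6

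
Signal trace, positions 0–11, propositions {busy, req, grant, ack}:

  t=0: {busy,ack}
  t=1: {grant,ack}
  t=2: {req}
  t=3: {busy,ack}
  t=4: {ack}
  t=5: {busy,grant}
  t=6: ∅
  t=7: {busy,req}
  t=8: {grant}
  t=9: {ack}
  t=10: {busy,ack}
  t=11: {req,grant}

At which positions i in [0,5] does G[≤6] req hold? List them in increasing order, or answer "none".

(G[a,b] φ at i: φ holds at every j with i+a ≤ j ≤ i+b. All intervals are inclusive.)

Evaluate at each i in [0,5]:
  i=0: ✗ (fails at j=0)
  i=1: ✗ (fails at j=1)
  i=2: ✗ (fails at j=3)
  i=3: ✗ (fails at j=3)
  i=4: ✗ (fails at j=4)
  i=5: ✗ (fails at j=5)

none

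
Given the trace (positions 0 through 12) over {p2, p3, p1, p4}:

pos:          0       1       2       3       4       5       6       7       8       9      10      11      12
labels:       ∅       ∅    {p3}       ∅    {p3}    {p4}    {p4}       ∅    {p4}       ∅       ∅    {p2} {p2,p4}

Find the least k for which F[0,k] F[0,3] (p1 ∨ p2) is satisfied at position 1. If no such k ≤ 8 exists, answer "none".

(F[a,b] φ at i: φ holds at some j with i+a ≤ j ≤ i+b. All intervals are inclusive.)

7

Scan j = 1,2,… for F[0,3] (p1 ∨ p2):
  j=1: fails
  j=2: fails
  j=3: fails
  j=4: fails
  j=5: fails
  j=6: fails
  j=7: fails
  j=8: holds
First hit at j=8, so smallest k = 8-1 = 7.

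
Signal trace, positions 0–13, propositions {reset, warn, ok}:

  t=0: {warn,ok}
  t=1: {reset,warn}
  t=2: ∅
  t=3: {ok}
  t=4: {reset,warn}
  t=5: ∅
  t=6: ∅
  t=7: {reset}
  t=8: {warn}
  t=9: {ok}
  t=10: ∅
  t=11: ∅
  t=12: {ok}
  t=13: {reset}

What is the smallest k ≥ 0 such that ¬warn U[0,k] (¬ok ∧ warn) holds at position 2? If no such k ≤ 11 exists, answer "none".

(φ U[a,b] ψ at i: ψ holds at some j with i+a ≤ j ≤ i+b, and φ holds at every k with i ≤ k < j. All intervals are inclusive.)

Need earliest j ≥ 2 with (¬ok ∧ warn), and ¬warn at every k in [2,j-1].
  j=2: rhs fails.
  j=3: rhs fails.
  j=4: rhs holds; lhs holds on [2,3]. k = 2.

2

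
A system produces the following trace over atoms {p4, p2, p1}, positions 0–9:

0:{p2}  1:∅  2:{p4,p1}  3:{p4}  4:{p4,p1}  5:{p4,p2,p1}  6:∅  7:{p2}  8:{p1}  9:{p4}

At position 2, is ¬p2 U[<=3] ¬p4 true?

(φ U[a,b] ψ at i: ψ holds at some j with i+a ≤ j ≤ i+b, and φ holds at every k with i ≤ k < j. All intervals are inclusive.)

Need some j in [2,5] with ¬p4, and ¬p2 at every k in [2,j-1].
  j=2: ¬p4 false.
  j=3: ¬p4 false.
  j=4: ¬p4 false.
  j=5: ¬p4 false.
No j in the window works → until fails.

False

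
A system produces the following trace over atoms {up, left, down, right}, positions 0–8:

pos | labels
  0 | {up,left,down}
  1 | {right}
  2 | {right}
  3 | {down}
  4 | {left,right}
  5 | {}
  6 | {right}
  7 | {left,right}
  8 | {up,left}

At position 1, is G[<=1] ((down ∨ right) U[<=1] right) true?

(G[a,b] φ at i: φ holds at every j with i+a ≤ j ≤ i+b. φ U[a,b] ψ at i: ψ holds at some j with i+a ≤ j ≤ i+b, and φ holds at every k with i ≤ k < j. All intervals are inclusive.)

Yes

Check ((down ∨ right) U[<=1] right) at every j in [1,2]:
  j=1: holds
  j=2: holds
All positions satisfy it → formula holds.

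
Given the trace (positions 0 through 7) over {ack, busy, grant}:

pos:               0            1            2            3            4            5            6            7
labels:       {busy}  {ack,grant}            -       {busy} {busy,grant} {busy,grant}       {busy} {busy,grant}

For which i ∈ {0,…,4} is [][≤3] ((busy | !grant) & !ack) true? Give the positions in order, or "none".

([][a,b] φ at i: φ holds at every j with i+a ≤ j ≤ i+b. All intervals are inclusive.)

Evaluate at each i in [0,4]:
  i=0: ✗ (fails at j=1)
  i=1: ✗ (fails at j=1)
  i=2: ✓ (all of [2,5])
  i=3: ✓ (all of [3,6])
  i=4: ✓ (all of [4,7])

2, 3, 4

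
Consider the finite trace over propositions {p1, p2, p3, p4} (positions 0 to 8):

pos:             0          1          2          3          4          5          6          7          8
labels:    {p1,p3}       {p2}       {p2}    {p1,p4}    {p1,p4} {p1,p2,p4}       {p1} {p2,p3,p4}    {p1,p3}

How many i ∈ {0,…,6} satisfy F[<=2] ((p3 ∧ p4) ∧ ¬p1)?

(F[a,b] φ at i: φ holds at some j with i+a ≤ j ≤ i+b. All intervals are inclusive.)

Evaluate at each i in [0,6]:
  i=0: ✗ (none in [0,2])
  i=1: ✗ (none in [1,3])
  i=2: ✗ (none in [2,4])
  i=3: ✗ (none in [3,5])
  i=4: ✗ (none in [4,6])
  i=5: ✓ (witness j=7)
  i=6: ✓ (witness j=7)
Positions where it holds: {5, 6} → 2.

2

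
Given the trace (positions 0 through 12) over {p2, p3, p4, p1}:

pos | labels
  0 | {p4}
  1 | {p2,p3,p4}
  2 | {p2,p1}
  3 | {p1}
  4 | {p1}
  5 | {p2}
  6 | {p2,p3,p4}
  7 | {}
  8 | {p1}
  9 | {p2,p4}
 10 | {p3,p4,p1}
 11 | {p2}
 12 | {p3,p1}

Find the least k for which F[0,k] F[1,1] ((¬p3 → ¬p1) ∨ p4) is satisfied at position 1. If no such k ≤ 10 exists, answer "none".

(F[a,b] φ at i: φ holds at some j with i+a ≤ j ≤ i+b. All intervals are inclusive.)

Scan j = 1,2,… for F[1,1] ((¬p3 → ¬p1) ∨ p4):
  j=1: fails
  j=2: fails
  j=3: fails
  j=4: holds
First hit at j=4, so smallest k = 4-1 = 3.

3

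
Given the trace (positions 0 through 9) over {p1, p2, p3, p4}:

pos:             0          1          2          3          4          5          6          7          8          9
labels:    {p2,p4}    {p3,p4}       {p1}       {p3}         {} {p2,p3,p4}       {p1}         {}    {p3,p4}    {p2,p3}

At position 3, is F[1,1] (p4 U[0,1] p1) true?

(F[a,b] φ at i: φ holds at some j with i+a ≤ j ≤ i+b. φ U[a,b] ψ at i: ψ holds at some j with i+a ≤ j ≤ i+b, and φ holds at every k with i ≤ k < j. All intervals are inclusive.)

Check (p4 U[0,1] p1) at each j in [4,4]:
  j=4: fails
No position in the window satisfies it → formula fails.

Does not hold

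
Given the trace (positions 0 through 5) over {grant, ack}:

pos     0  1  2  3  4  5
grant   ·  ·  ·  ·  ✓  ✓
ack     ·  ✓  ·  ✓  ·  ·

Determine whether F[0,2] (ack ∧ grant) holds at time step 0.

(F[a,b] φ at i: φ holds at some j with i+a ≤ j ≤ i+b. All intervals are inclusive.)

No

Check (ack ∧ grant) at each j in [0,2]:
  j=0: false
  j=1: false
  j=2: false
No position in the window satisfies it → formula fails.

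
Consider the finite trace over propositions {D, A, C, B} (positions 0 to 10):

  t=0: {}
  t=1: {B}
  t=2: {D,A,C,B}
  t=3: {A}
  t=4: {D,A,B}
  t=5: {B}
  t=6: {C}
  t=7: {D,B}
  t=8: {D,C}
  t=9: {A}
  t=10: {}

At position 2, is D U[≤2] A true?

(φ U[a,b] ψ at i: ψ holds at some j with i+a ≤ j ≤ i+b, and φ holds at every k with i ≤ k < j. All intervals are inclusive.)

Need some j in [2,4] with A, and D at every k in [2,j-1].
  j=2: A holds; no prefix to check → satisfied.

Yes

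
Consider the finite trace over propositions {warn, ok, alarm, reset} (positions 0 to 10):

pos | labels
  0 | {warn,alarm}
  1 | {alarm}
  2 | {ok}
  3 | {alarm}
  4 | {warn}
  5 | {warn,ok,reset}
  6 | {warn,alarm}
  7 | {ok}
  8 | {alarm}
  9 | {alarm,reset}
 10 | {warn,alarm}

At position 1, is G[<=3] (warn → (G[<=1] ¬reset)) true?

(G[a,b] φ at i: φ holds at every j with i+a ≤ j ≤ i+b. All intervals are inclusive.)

False

Check (warn → (G[<=1] ¬reset)) at every j in [1,4]:
  j=1: antecedent false → ✓
  j=2: antecedent false → ✓
  j=3: antecedent false → ✓
  j=4: antecedent true; consequent fails at 5 → ✗
Fails at j=4 → formula fails.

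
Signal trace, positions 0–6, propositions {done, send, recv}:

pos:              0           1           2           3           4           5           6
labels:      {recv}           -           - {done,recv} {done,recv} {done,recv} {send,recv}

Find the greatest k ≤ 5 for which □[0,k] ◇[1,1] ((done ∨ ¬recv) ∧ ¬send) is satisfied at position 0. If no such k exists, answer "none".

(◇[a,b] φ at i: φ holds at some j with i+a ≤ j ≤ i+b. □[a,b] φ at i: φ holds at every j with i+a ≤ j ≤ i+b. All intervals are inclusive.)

4

◇[1,1] ((done ∨ ¬recv) ∧ ¬send) must hold from j=0 onward; find where it first fails.
  j=0: holds
  j=1: holds
  j=2: holds
  j=3: holds
  j=4: holds
  j=5: fails
Holds on [0,4], so largest k = 4.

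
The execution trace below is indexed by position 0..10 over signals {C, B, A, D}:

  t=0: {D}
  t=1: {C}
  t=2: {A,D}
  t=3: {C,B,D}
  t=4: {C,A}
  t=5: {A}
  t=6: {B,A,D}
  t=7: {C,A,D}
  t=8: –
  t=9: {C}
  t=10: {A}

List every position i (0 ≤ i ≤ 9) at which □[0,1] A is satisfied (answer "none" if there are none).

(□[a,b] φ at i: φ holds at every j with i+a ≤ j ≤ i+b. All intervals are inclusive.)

Evaluate at each i in [0,9]:
  i=0: ✗ (fails at j=0)
  i=1: ✗ (fails at j=1)
  i=2: ✗ (fails at j=3)
  i=3: ✗ (fails at j=3)
  i=4: ✓ (all of [4,5])
  i=5: ✓ (all of [5,6])
  i=6: ✓ (all of [6,7])
  i=7: ✗ (fails at j=8)
  i=8: ✗ (fails at j=8)
  i=9: ✗ (fails at j=9)

4, 5, 6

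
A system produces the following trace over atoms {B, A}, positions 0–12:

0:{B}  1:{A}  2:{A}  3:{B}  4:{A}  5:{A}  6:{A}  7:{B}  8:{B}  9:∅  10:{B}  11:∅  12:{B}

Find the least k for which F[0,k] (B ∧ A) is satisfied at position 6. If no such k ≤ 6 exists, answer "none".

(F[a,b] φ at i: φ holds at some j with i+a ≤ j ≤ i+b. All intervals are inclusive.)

none

Scan j = 6,7,… for (B ∧ A):
  j=6: fails
  j=7: fails
  j=8: fails
  j=9: fails
  j=10: fails
  j=11: fails
  j=12: fails
No j in [6,12] satisfies it → none.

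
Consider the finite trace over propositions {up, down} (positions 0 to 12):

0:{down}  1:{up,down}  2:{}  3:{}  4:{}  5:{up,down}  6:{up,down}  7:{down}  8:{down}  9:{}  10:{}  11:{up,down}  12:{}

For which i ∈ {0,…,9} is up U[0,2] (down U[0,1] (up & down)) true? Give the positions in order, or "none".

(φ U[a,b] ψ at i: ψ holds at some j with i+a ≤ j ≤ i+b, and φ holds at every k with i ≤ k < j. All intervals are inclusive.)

Evaluate at each i in [0,9]:
  i=0: ✓ (rhs at j=0)
  i=1: ✓ (rhs at j=1)
  i=2: ✗ (no rhs in [2,4])
  i=3: ✗ (lhs fails at k=3 before rhs at j=5)
  i=4: ✗ (lhs fails at k=4 before rhs at j=5)
  i=5: ✓ (rhs at j=5)
  i=6: ✓ (rhs at j=6)
  i=7: ✗ (no rhs in [7,9])
  i=8: ✗ (no rhs in [8,10])
  i=9: ✗ (lhs fails at k=9 before rhs at j=11)

0, 1, 5, 6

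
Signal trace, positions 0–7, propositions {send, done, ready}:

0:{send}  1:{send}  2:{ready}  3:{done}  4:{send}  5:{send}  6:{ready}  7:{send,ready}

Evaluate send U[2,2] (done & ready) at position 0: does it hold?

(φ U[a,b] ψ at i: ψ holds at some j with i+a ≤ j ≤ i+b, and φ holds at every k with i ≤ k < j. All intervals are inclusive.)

No

Need some j in [2,2] with (done & ready), and send at every k in [0,j-1].
  j=2: (done & ready) false.
No j in the window works → until fails.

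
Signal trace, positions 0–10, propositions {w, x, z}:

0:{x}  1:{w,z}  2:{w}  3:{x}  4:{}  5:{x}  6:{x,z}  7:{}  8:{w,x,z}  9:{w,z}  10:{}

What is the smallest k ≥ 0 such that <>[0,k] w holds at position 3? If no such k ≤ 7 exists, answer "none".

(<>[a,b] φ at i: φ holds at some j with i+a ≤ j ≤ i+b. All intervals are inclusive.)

5

Scan j = 3,4,… for w:
  j=3: fails
  j=4: fails
  j=5: fails
  j=6: fails
  j=7: fails
  j=8: holds
First hit at j=8, so smallest k = 8-3 = 5.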